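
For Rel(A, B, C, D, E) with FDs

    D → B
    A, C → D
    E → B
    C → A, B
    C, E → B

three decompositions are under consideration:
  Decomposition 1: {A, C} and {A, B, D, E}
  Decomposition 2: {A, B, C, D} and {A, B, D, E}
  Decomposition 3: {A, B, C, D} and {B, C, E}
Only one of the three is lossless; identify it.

Decomposition 3

Decomposition 1: common = {A}, closure = {A} → lossy.
Decomposition 2: common = {A, B, D}, closure = {A, B, D} → lossy.
Decomposition 3: common = {B, C}, closure = {A, B, C, D} → lossless.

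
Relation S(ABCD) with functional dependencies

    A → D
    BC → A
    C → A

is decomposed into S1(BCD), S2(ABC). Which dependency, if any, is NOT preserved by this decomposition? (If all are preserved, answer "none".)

A → D

Check A → D: no single fragment contains all of {AD}, and the restricted closure of {A} across the fragments never reaches {D}.
BC → A is preserved.
C → A is preserved.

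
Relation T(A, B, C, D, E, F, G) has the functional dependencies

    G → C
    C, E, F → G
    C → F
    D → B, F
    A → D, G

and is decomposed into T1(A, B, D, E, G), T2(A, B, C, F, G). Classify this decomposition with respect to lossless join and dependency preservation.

lossless but not dependency-preserving

Lossless test: (A, B, G)⁺ = {A, B, C, D, F, G}, which contains all of one fragment — lossless.
Dependency preservation: the restricted closure of {C, E, F} across the fragments never reaches {G}, so C, E, F → G cannot be enforced without a join — not preserved.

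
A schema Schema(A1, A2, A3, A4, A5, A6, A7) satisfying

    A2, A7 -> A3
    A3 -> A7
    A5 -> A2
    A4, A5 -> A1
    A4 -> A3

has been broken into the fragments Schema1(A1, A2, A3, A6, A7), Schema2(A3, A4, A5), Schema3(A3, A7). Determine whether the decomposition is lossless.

No

Chase test. Columns are A1, A2, A3, A4, A5, A6, A7; row i has aⱼ where attribute j ∈ Schemai, else bᵢⱼ.
Initial tableau (one row per fragment):
  row 1: a1 a2 a3 b14 b15 a6 a7
  row 2: b21 b22 a3 a4 a5 b26 b27
  row 3: b31 b32 a3 b34 b35 b36 a7
Rows 1 and 2 agree on A3; apply A3→A7 and equate their A7 entries.
No row becomes fully distinguished — the join is lossy.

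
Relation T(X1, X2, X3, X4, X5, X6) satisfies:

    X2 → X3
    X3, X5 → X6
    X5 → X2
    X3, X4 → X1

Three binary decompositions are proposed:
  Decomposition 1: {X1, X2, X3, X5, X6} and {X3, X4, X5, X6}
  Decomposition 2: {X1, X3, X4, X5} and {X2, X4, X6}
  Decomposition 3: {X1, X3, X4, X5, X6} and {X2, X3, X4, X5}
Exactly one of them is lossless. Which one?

Decomposition 1: common = {X3, X5, X6}, closure = {X2, X3, X5, X6} → lossy.
Decomposition 2: common = {X4}, closure = {X4} → lossy.
Decomposition 3: common = {X3, X4, X5}, closure = {X1, X2, X3, X4, X5, X6} → lossless.

Decomposition 3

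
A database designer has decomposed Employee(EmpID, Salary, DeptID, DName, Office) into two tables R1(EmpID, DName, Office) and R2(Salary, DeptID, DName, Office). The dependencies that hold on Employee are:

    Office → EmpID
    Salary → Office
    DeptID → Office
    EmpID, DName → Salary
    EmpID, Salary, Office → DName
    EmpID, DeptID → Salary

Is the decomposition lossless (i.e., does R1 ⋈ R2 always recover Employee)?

Yes

Common attributes: R1 ∩ R2 = {DName, Office}.
Closure of {DName, Office}: Office → EmpID applies, adding EmpID; EmpID, DName → Salary applies, adding Salary. So (DName, Office)⁺ = {EmpID, Salary, DName, Office}.
This closure contains every attribute of R1, so R1 ∩ R2 → R1. The join is lossless.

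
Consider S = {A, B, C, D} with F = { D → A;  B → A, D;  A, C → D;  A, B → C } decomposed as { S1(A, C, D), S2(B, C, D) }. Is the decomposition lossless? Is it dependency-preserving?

lossless and dependency-preserving

Lossless test: (C, D)⁺ = {A, C, D}, which contains all of one fragment — lossless.
Dependency preservation: B → A, D; A, B → C are not contained in any single fragment, but the restricted closure of each left-hand side across the fragments still reaches the right-hand side; the remaining FDs each lie inside some fragment. All dependencies are preserved.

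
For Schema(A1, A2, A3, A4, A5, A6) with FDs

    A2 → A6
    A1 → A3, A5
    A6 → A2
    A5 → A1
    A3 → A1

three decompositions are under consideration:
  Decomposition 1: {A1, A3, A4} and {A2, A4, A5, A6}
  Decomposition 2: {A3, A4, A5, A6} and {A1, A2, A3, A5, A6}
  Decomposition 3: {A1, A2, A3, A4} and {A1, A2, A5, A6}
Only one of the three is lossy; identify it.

Decomposition 1

Decomposition 1: common = {A4}, closure = {A4} → lossy.
Decomposition 2: common = {A3, A5, A6}, closure = {A1, A2, A3, A5, A6} → lossless.
Decomposition 3: common = {A1, A2}, closure = {A1, A2, A3, A5, A6} → lossless.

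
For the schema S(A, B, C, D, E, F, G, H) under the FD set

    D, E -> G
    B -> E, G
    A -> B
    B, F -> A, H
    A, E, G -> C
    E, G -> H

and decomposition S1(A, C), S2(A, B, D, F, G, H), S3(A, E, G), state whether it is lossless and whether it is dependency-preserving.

Lossless test (chase): Rows 1 and 2 agree on A; apply A→B and equate their B entries. Rows 1 and 3 agree on A; apply A→B and equate their B entries. Rows 1 and 2 agree on B; apply B→E, G and equate their E, G entries. Rows 1 and 3 agree on B; apply B→E, G and equate their E, G entries. Rows 1 and 2 agree on A, E, G; apply A, E, G→C and equate their C entries. Rows 1 and 3 agree on A, E, G; apply A, E, G→C and equate their C entries. Rows 1 and 2 agree on E, G; apply E, G→H and equate their H entries. Rows 1 and 3 agree on E, G; apply E, G→H and equate their H entries. Row 2 is now all distinguished symbols — the join is lossless.
Dependency preservation: the restricted closure of {D, E} across the fragments never reaches {G}, so D, E → G cannot be enforced without a join — not preserved.

lossless but not dependency-preserving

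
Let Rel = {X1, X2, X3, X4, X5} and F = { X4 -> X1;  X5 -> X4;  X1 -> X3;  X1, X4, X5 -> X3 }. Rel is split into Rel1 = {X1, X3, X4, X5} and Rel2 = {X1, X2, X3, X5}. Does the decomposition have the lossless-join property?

Common attributes: Rel1 ∩ Rel2 = {X1, X3, X5}.
Closure of {X1, X3, X5}: X5 → X4 applies, adding X4. So (X1, X3, X5)⁺ = {X1, X3, X4, X5}.
This closure contains every attribute of Rel1, so Rel1 ∩ Rel2 → Rel1. The join is lossless.

Yes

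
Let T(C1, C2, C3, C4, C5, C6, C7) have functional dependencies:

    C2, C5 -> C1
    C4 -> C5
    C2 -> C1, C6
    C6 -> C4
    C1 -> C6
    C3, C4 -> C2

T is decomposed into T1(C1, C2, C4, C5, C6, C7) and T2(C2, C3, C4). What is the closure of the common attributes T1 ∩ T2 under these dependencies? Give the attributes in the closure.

T1 ∩ T2 = {C2, C4}.
C4 → C5 applies, adding C5
C2 → C1, C6 applies, adding C1, C6
Closure: {C1, C2, C4, C5, C6}.

C1, C2, C4, C5, C6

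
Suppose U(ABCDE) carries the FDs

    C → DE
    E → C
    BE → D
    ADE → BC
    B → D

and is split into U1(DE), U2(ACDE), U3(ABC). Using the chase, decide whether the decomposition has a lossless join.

Chase test. Columns are ABCDE; row i has aⱼ where attribute j ∈ Ui, else bᵢⱼ.
Initial tableau (one row per fragment):
  row 1: b11 b12 b13 a4 a5
  row 2: a1 b22 a3 a4 a5
  row 3: a1 a2 a3 b34 b35
Rows 2 and 3 agree on C; apply C→DE and equate their DE entries.
Rows 1 and 2 agree on E; apply E→C and equate their C entries.
Rows 2 and 3 agree on ADE; apply ADE→BC and equate their BC entries.
Row 2 is now all distinguished symbols — the join is lossless.

Yes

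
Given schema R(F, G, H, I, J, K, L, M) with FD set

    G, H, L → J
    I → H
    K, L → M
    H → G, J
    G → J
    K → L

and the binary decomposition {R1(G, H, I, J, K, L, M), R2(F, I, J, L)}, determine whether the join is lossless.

No

Common attributes: R1 ∩ R2 = {I, J, L}.
Closure of {I, J, L}: I → H applies, adding H; H → G, J applies, adding G. So (I, J, L)⁺ = {G, H, I, J, L}.
The closure contains neither all of R1 = {G, H, I, J, K, L, M} nor all of R2 = {F, I, J, L}, so the common attributes are not a superkey of either fragment. The join is lossy.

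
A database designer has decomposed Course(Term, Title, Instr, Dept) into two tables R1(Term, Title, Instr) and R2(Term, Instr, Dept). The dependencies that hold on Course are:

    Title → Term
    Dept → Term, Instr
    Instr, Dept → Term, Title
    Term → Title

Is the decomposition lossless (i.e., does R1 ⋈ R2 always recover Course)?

Common attributes: R1 ∩ R2 = {Term, Instr}.
Closure of {Term, Instr}: Term → Title applies, adding Title. So (Term, Instr)⁺ = {Term, Title, Instr}.
This closure contains every attribute of R1, so R1 ∩ R2 → R1. The join is lossless.

Yes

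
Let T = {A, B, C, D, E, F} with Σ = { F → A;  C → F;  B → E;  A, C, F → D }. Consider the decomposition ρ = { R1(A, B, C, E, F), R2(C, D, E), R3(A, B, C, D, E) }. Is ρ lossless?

Yes

Chase test. Columns are A, B, C, D, E, F; row i has aⱼ where attribute j ∈ Ri, else bᵢⱼ.
Initial tableau (one row per fragment):
  row 1: a1 a2 a3 b14 a5 a6
  row 2: b21 b22 a3 a4 a5 b26
  row 3: a1 a2 a3 a4 a5 b36
Rows 1 and 2 agree on C; apply C→F and equate their F entries.
Rows 1 and 3 agree on C; apply C→F and equate their F entries.
Rows 1 and 3 agree on A, C, F; apply A, C, F→D and equate their D entries.
Rows 1 and 2 agree on F; apply F→A and equate their A entries.
Row 1 is now all distinguished symbols — the join is lossless.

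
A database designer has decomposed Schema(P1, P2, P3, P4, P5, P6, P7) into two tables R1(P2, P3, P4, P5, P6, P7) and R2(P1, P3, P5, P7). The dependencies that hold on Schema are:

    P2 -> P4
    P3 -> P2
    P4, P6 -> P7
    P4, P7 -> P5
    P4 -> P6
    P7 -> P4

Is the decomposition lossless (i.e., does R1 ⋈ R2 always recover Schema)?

Common attributes: R1 ∩ R2 = {P3, P5, P7}.
Closure of {P3, P5, P7}: P3 → P2 applies, adding P2; P7 → P4 applies, adding P4; P4 → P6 applies, adding P6. So (P3, P5, P7)⁺ = {P2, P3, P4, P5, P6, P7}.
This closure contains every attribute of R1, so R1 ∩ R2 → R1. The join is lossless.

Yes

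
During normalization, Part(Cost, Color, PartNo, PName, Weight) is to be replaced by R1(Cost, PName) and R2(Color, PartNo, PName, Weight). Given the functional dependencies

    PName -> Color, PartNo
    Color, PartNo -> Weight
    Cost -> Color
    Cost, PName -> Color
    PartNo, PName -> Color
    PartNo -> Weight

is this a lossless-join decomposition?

Yes

Common attributes: R1 ∩ R2 = {PName}.
Closure of {PName}: PName → Color, PartNo applies, adding Color, PartNo; Color, PartNo → Weight applies, adding Weight. So (PName)⁺ = {Color, PartNo, PName, Weight}.
This closure contains every attribute of R2, so R1 ∩ R2 → R2. The join is lossless.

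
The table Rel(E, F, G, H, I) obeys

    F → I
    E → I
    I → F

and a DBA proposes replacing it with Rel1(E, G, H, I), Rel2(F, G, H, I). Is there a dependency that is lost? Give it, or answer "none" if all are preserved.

F → I lies within Rel2.
E → I lies within Rel1.
I → F lies within Rel2.
Every dependency is enforceable on the fragments, so the decomposition is dependency-preserving.

none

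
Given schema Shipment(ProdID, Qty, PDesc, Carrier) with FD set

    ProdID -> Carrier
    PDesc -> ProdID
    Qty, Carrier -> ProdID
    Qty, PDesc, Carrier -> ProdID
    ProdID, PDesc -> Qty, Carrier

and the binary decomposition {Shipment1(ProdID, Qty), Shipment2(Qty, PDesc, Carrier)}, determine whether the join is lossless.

Common attributes: Shipment1 ∩ Shipment2 = {Qty}.
No dependency enlarges {Qty}, so (Qty)⁺ = {Qty}.
The closure contains neither all of Shipment1 = {ProdID, Qty} nor all of Shipment2 = {Qty, PDesc, Carrier}, so the common attributes are not a superkey of either fragment. The join is lossy.

No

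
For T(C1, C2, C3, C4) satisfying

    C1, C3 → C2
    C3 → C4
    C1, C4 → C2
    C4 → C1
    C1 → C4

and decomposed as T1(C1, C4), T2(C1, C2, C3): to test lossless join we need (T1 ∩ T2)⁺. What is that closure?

T1 ∩ T2 = {C1}.
C1 → C4 applies, adding C4
C1, C4 → C2 applies, adding C2
Closure: {C1, C2, C4}.

C1, C2, C4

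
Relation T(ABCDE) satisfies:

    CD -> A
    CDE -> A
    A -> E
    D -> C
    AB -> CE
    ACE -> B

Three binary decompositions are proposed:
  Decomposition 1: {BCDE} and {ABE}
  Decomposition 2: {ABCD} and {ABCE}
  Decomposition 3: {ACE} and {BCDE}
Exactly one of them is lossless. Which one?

Decomposition 1: common = {BE}, closure = {BE} → lossy.
Decomposition 2: common = {ABC}, closure = {ABCE} → lossless.
Decomposition 3: common = {CE}, closure = {CE} → lossy.

Decomposition 2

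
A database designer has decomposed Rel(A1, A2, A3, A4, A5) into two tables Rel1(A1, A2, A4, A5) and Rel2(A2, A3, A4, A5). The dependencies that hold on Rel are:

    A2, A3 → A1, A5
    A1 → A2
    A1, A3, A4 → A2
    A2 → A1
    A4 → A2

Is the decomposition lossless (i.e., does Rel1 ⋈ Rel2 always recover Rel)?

Common attributes: Rel1 ∩ Rel2 = {A2, A4, A5}.
Closure of {A2, A4, A5}: A2 → A1 applies, adding A1. So (A2, A4, A5)⁺ = {A1, A2, A4, A5}.
This closure contains every attribute of Rel1, so Rel1 ∩ Rel2 → Rel1. The join is lossless.

Yes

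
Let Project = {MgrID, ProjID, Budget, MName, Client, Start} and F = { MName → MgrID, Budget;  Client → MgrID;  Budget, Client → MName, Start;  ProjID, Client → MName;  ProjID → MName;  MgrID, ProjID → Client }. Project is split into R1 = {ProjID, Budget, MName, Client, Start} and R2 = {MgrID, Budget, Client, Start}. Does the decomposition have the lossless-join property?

Yes

Common attributes: R1 ∩ R2 = {Budget, Client, Start}.
Closure of {Budget, Client, Start}: Client → MgrID applies, adding MgrID; Budget, Client → MName, Start applies, adding MName. So (Budget, Client, Start)⁺ = {MgrID, Budget, MName, Client, Start}.
This closure contains every attribute of R2, so R1 ∩ R2 → R2. The join is lossless.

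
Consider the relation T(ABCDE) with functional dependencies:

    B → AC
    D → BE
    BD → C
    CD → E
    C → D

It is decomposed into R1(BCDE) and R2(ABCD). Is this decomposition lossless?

Common attributes: R1 ∩ R2 = {BCD}.
Closure of {BCD}: B → AC applies, adding A; D → BE applies, adding E. So (BCD)⁺ = {ABCDE}.
This closure contains every attribute of R1, so R1 ∩ R2 → R1. The join is lossless.

Yes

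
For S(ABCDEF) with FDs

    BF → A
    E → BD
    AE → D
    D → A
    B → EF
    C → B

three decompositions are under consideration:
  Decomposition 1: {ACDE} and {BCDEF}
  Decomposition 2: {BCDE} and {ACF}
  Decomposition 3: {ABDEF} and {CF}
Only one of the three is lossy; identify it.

Decomposition 1: common = {CDE}, closure = {ABCDEF} → lossless.
Decomposition 2: common = {C}, closure = {ABCDEF} → lossless.
Decomposition 3: common = {F}, closure = {F} → lossy.

Decomposition 3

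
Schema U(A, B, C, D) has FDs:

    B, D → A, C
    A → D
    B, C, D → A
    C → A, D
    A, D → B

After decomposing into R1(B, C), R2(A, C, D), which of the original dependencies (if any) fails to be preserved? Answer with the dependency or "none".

Check B, D → A, C: no single fragment contains all of {A, B, C, D}, and the restricted closure of {B, D} across the fragments never reaches {A, C}.
A → D is preserved.
B, C, D → A is preserved.
C → A, D is preserved.
A, D → B is preserved.

B, D → A, C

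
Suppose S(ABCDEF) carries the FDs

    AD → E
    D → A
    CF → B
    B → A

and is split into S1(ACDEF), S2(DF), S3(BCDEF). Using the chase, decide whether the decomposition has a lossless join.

Yes

Chase test. Columns are ABCDEF; row i has aⱼ where attribute j ∈ Si, else bᵢⱼ.
Initial tableau (one row per fragment):
  row 1: a1 b12 a3 a4 a5 a6
  row 2: b21 b22 b23 a4 b25 a6
  row 3: b31 a2 a3 a4 a5 a6
Rows 1 and 2 agree on D; apply D→A and equate their A entries.
Rows 1 and 3 agree on D; apply D→A and equate their A entries.
Rows 1 and 3 agree on CF; apply CF→B and equate their B entries.
Rows 1 and 2 agree on AD; apply AD→E and equate their E entries.
Row 1 is now all distinguished symbols — the join is lossless.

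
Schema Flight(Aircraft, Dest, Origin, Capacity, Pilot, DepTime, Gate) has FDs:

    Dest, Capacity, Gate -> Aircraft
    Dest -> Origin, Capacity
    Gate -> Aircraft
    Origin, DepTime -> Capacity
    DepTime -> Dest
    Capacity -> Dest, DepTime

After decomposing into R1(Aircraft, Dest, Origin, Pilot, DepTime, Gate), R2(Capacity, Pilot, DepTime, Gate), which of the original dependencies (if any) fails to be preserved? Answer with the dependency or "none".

Dest, Capacity, Gate → Aircraft: restricted closure across fragments reaches Aircraft.
Dest → Origin, Capacity: restricted closure across fragments reaches Origin, Capacity.
Gate → Aircraft lies within R1.
Origin, DepTime → Capacity: restricted closure across fragments reaches Capacity.
DepTime → Dest lies within R1.
Capacity → Dest, DepTime: restricted closure across fragments reaches Dest, DepTime.
Every dependency is enforceable on the fragments, so the decomposition is dependency-preserving.

none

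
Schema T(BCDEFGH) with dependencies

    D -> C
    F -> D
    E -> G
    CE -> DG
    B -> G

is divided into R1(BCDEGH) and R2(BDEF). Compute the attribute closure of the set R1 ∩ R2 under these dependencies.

BCDEG

R1 ∩ R2 = {BDE}.
D → C applies, adding C
E → G applies, adding G
Closure: {BCDEG}.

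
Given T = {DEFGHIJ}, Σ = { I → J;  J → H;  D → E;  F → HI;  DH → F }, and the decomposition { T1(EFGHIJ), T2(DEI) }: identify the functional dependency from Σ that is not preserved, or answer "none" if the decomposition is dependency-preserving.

Check DH → F: no single fragment contains all of {DFH}, and the restricted closure of {DH} across the fragments never reaches {F}.
I → J is preserved.
J → H is preserved.
D → E is preserved.
F → HI is preserved.

DH → F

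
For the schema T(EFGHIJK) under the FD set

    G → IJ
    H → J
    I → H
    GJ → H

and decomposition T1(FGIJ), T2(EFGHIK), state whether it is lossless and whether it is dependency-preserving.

lossless but not dependency-preserving

Lossless test: (FGI)⁺ = {FGHIJ}, which contains all of one fragment — lossless.
Dependency preservation: the restricted closure of {H} across the fragments never reaches {J}, so H → J cannot be enforced without a join — not preserved.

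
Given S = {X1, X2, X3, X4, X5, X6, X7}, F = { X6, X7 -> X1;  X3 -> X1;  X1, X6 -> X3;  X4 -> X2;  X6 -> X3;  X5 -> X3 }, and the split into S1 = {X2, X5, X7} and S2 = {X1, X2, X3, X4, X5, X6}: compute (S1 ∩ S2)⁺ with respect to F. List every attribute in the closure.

S1 ∩ S2 = {X2, X5}.
X5 → X3 applies, adding X3
X3 → X1 applies, adding X1
Closure: {X1, X2, X3, X5}.

X1, X2, X3, X5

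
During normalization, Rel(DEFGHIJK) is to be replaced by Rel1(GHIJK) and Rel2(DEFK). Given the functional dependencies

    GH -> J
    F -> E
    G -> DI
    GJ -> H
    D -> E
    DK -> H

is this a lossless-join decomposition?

No

Common attributes: Rel1 ∩ Rel2 = {K}.
No dependency enlarges {K}, so (K)⁺ = {K}.
The closure contains neither all of Rel1 = {GHIJK} nor all of Rel2 = {DEFK}, so the common attributes are not a superkey of either fragment. The join is lossy.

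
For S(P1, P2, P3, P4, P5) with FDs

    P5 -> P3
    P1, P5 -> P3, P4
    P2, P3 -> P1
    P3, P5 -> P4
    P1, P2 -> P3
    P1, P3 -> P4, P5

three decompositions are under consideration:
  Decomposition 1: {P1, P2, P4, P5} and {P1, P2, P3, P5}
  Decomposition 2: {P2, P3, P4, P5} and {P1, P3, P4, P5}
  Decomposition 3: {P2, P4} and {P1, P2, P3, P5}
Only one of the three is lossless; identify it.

Decomposition 1: common = {P1, P2, P5}, closure = {P1, P2, P3, P4, P5} → lossless.
Decomposition 2: common = {P3, P4, P5}, closure = {P3, P4, P5} → lossy.
Decomposition 3: common = {P2}, closure = {P2} → lossy.

Decomposition 1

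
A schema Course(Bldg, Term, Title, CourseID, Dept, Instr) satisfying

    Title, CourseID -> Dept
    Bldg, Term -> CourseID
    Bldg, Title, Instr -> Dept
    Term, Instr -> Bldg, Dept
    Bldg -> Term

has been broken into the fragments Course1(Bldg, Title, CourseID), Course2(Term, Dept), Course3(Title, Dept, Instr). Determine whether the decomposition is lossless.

No

Chase test. Columns are Bldg, Term, Title, CourseID, Dept, Instr; row i has aⱼ where attribute j ∈ Coursei, else bᵢⱼ.
Initial tableau (one row per fragment):
  row 1: a1 b12 a3 a4 b15 b16
  row 2: b21 a2 b23 b24 a5 b26
  row 3: b31 b32 a3 b34 a5 a6
No row becomes fully distinguished — the join is lossy.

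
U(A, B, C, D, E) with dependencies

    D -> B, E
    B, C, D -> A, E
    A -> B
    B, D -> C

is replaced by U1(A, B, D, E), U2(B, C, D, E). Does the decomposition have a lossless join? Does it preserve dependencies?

Lossless test: (B, D, E)⁺ = {A, B, C, D, E}, which contains all of one fragment — lossless.
Dependency preservation: B, C, D → A, E is not contained in any single fragment, but the restricted closure of its left-hand side across the fragments still reaches the right-hand side; the remaining FDs each lie inside some fragment. All dependencies are preserved.

lossless and dependency-preserving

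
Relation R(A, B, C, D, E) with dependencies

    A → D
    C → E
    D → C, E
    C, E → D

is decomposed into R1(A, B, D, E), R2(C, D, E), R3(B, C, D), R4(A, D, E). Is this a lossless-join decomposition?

Yes

Chase test. Columns are A, B, C, D, E; row i has aⱼ where attribute j ∈ Ri, else bᵢⱼ.
Initial tableau (one row per fragment):
  row 1: a1 a2 b13 a4 a5
  row 2: b21 b22 a3 a4 a5
  row 3: b31 a2 a3 a4 b35
  row 4: a1 b42 b43 a4 a5
Rows 2 and 3 agree on C; apply C→E and equate their E entries.
Rows 1 and 2 agree on D; apply D→C, E and equate their C, E entries.
Rows 1 and 4 agree on D; apply D→C, E and equate their C, E entries.
Row 1 is now all distinguished symbols — the join is lossless.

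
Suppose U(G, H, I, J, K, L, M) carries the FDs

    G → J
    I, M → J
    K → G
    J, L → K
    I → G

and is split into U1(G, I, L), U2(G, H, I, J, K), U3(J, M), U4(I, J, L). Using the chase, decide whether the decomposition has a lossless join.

No

Chase test. Columns are G, H, I, J, K, L, M; row i has aⱼ where attribute j ∈ Ui, else bᵢⱼ.
Initial tableau (one row per fragment):
  row 1: a1 b12 a3 b14 b15 a6 b17
  row 2: a1 a2 a3 a4 a5 b26 b27
  row 3: b31 b32 b33 a4 b35 b36 a7
  row 4: b41 b42 a3 a4 b45 a6 b47
Rows 1 and 2 agree on G; apply G→J and equate their J entries.
Rows 1 and 4 agree on J, L; apply J, L→K and equate their K entries.
Rows 1 and 4 agree on I; apply I→G and equate their G entries.
No row becomes fully distinguished — the join is lossy.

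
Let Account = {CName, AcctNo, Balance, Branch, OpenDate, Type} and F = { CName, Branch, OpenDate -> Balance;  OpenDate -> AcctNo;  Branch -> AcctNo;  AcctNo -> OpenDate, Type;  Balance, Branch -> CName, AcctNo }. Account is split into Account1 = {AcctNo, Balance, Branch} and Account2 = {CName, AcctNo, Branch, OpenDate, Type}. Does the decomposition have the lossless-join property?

No

Common attributes: Account1 ∩ Account2 = {AcctNo, Branch}.
Closure of {AcctNo, Branch}: AcctNo → OpenDate, Type applies, adding OpenDate, Type. So (AcctNo, Branch)⁺ = {AcctNo, Branch, OpenDate, Type}.
The closure contains neither all of Account1 = {AcctNo, Balance, Branch} nor all of Account2 = {CName, AcctNo, Branch, OpenDate, Type}, so the common attributes are not a superkey of either fragment. The join is lossy.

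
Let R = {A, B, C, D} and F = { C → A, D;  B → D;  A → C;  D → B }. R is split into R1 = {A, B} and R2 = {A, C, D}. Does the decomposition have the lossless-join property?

Yes

Common attributes: R1 ∩ R2 = {A}.
Closure of {A}: A → C applies, adding C; C → A, D applies, adding D; D → B applies, adding B. So (A)⁺ = {A, B, C, D}.
This closure contains every attribute of R1, so R1 ∩ R2 → R1. The join is lossless.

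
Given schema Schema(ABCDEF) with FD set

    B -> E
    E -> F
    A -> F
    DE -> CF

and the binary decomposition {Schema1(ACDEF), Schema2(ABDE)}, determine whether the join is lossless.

Yes

Common attributes: Schema1 ∩ Schema2 = {ADE}.
Closure of {ADE}: E → F applies, adding F; DE → CF applies, adding C. So (ADE)⁺ = {ACDEF}.
This closure contains every attribute of Schema1, so Schema1 ∩ Schema2 → Schema1. The join is lossless.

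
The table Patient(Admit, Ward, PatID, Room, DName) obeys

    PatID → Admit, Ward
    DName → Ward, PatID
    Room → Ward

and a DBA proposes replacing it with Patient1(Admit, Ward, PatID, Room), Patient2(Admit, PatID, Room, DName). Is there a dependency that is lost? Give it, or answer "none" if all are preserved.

none

PatID → Admit, Ward lies within Patient1.
DName → Ward, PatID: restricted closure across fragments reaches Ward, PatID.
Room → Ward lies within Patient1.
Every dependency is enforceable on the fragments, so the decomposition is dependency-preserving.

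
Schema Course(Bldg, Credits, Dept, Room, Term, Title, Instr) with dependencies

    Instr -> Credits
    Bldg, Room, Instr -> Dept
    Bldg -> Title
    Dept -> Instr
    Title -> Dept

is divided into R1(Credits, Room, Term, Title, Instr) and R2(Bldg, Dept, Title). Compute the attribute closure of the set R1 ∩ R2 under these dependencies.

Credits, Dept, Title, Instr

R1 ∩ R2 = {Title}.
Title → Dept applies, adding Dept
Dept → Instr applies, adding Instr
Instr → Credits applies, adding Credits
Closure: {Credits, Dept, Title, Instr}.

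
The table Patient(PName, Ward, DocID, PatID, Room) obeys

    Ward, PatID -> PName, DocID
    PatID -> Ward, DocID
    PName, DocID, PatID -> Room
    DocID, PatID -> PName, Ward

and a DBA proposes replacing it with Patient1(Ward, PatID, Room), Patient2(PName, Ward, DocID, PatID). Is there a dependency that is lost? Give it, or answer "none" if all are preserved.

none

Ward, PatID → PName, DocID lies within Patient2.
PatID → Ward, DocID lies within Patient2.
PName, DocID, PatID → Room: restricted closure across fragments reaches Room.
DocID, PatID → PName, Ward lies within Patient2.
Every dependency is enforceable on the fragments, so the decomposition is dependency-preserving.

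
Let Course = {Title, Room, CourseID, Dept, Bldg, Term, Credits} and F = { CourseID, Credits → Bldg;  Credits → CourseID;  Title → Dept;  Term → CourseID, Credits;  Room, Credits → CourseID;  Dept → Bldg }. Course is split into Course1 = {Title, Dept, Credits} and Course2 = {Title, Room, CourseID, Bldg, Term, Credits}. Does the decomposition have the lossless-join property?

Yes

Common attributes: Course1 ∩ Course2 = {Title, Credits}.
Closure of {Title, Credits}: Credits → CourseID applies, adding CourseID; Title → Dept applies, adding Dept; Dept → Bldg applies, adding Bldg. So (Title, Credits)⁺ = {Title, CourseID, Dept, Bldg, Credits}.
This closure contains every attribute of Course1, so Course1 ∩ Course2 → Course1. The join is lossless.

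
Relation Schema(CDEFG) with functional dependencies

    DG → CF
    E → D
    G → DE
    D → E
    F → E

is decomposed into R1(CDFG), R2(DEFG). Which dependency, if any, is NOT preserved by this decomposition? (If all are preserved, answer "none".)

none

DG → CF lies within R1.
E → D lies within R2.
G → DE lies within R2.
D → E lies within R2.
F → E lies within R2.
Every dependency is enforceable on the fragments, so the decomposition is dependency-preserving.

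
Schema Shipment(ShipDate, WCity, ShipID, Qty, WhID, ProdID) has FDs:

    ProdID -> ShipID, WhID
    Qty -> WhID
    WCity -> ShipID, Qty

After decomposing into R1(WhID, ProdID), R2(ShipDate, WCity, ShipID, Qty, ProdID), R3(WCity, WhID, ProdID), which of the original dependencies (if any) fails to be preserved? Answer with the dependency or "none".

Qty -> WhID

Check Qty → WhID: no single fragment contains all of {Qty, WhID}, and the restricted closure of {Qty} across the fragments never reaches {WhID}.
ProdID → ShipID, WhID is preserved.
WCity → ShipID, Qty is preserved.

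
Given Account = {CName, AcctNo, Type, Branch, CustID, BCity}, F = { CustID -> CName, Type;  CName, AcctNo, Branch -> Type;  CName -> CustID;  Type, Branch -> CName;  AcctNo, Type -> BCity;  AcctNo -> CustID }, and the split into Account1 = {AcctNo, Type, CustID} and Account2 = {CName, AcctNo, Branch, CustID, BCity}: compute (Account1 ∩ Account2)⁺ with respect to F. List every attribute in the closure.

Account1 ∩ Account2 = {AcctNo, CustID}.
CustID → CName, Type applies, adding CName, Type
AcctNo, Type → BCity applies, adding BCity
Closure: {CName, AcctNo, Type, CustID, BCity}.

CName, AcctNo, Type, CustID, BCity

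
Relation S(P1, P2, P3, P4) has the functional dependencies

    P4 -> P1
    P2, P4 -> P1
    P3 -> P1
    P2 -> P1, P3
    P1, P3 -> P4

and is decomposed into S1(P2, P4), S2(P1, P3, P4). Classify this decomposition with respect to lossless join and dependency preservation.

lossy and not dependency-preserving

Lossless test: (P4)⁺ = {P1, P4}, which is a superkey of neither fragment — lossy.
Dependency preservation: the restricted closure of {P2} across the fragments never reaches {P1, P3}, so P2 → P1, P3 cannot be enforced without a join — not preserved.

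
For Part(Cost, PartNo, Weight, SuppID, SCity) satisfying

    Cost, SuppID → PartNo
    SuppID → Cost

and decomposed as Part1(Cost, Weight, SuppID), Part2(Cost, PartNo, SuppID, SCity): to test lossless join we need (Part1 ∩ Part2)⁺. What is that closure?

Part1 ∩ Part2 = {Cost, SuppID}.
Cost, SuppID → PartNo applies, adding PartNo
Closure: {Cost, PartNo, SuppID}.

Cost, PartNo, SuppID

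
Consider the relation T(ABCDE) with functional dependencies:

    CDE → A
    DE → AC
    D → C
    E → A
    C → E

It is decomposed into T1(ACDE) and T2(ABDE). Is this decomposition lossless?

Yes

Common attributes: T1 ∩ T2 = {ADE}.
Closure of {ADE}: DE → AC applies, adding C. So (ADE)⁺ = {ACDE}.
This closure contains every attribute of T1, so T1 ∩ T2 → T1. The join is lossless.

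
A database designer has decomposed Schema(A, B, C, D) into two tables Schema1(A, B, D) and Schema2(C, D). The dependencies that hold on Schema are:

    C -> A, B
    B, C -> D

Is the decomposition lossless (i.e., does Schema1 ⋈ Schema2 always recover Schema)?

Common attributes: Schema1 ∩ Schema2 = {D}.
No dependency enlarges {D}, so (D)⁺ = {D}.
The closure contains neither all of Schema1 = {A, B, D} nor all of Schema2 = {C, D}, so the common attributes are not a superkey of either fragment. The join is lossy.

No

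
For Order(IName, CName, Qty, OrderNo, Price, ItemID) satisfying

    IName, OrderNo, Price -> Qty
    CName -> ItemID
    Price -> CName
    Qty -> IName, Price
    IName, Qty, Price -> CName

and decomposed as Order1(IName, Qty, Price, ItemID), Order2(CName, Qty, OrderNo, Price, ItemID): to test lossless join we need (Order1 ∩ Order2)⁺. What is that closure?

Order1 ∩ Order2 = {Qty, Price, ItemID}.
Price → CName applies, adding CName
Qty → IName, Price applies, adding IName
Closure: {IName, CName, Qty, Price, ItemID}.

IName, CName, Qty, Price, ItemID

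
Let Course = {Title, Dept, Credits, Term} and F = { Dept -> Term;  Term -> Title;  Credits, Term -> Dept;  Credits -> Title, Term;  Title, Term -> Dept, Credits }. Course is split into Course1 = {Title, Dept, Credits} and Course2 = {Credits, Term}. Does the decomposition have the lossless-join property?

Yes

Common attributes: Course1 ∩ Course2 = {Credits}.
Closure of {Credits}: Credits → Title, Term applies, adding Title, Term; Title, Term → Dept, Credits applies, adding Dept. So (Credits)⁺ = {Title, Dept, Credits, Term}.
This closure contains every attribute of Course1, so Course1 ∩ Course2 → Course1. The join is lossless.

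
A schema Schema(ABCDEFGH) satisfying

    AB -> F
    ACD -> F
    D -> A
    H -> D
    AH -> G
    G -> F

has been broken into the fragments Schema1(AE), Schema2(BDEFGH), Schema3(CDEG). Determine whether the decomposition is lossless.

No

Chase test. Columns are ABCDEFGH; row i has aⱼ where attribute j ∈ Schemai, else bᵢⱼ.
Initial tableau (one row per fragment):
  row 1: a1 b12 b13 b14 a5 b16 b17 b18
  row 2: b21 a2 b23 a4 a5 a6 a7 a8
  row 3: b31 b32 a3 a4 a5 b36 a7 b38
Rows 2 and 3 agree on D; apply D→A and equate their A entries.
Rows 2 and 3 agree on G; apply G→F and equate their F entries.
No row becomes fully distinguished — the join is lossy.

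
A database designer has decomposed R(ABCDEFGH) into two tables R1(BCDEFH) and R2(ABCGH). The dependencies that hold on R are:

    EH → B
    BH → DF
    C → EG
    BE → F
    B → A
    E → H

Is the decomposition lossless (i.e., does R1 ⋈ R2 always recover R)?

Common attributes: R1 ∩ R2 = {BCH}.
Closure of {BCH}: BH → DF applies, adding DF; C → EG applies, adding EG; B → A applies, adding A. So (BCH)⁺ = {ABCDEFGH}.
This closure contains every attribute of R1, so R1 ∩ R2 → R1. The join is lossless.

Yes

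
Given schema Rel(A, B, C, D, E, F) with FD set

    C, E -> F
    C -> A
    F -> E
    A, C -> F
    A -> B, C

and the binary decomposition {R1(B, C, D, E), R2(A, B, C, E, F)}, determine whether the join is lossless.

Common attributes: R1 ∩ R2 = {B, C, E}.
Closure of {B, C, E}: C, E → F applies, adding F; C → A applies, adding A. So (B, C, E)⁺ = {A, B, C, E, F}.
This closure contains every attribute of R2, so R1 ∩ R2 → R2. The join is lossless.

Yes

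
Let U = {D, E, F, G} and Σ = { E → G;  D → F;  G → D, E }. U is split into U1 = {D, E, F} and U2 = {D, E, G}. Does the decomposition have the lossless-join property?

Yes

Common attributes: U1 ∩ U2 = {D, E}.
Closure of {D, E}: E → G applies, adding G; D → F applies, adding F. So (D, E)⁺ = {D, E, F, G}.
This closure contains every attribute of U1, so U1 ∩ U2 → U1. The join is lossless.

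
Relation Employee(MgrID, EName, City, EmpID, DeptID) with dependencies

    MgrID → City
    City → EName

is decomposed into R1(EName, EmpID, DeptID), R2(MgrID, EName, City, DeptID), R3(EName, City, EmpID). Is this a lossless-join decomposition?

No

Chase test. Columns are MgrID, EName, City, EmpID, DeptID; row i has aⱼ where attribute j ∈ Ri, else bᵢⱼ.
Initial tableau (one row per fragment):
  row 1: b11 a2 b13 a4 a5
  row 2: a1 a2 a3 b24 a5
  row 3: b31 a2 a3 a4 b35
No row becomes fully distinguished — the join is lossy.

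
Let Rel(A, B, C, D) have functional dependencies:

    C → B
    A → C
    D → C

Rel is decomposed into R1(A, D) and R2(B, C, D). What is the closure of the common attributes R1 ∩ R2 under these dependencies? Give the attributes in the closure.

B, C, D

R1 ∩ R2 = {D}.
D → C applies, adding C
C → B applies, adding B
Closure: {B, C, D}.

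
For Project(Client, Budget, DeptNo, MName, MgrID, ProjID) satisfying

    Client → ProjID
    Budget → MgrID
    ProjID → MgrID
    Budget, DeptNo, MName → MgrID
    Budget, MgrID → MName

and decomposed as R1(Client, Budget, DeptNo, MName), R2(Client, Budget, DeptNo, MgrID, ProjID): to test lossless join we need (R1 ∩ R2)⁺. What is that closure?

R1 ∩ R2 = {Client, Budget, DeptNo}.
Client → ProjID applies, adding ProjID
Budget → MgrID applies, adding MgrID
Budget, MgrID → MName applies, adding MName
Closure: {Client, Budget, DeptNo, MName, MgrID, ProjID}.

Client, Budget, DeptNo, MName, MgrID, ProjID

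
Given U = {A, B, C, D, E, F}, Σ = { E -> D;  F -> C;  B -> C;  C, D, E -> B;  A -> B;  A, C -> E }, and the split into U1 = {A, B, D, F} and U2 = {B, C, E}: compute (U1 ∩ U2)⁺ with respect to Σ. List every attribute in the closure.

U1 ∩ U2 = {B}.
B → C applies, adding C
Closure: {B, C}.

B, C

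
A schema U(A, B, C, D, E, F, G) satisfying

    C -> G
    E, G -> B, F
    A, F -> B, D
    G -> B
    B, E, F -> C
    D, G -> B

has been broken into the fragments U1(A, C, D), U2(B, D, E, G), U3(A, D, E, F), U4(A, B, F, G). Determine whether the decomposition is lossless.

No

Chase test. Columns are A, B, C, D, E, F, G; row i has aⱼ where attribute j ∈ Ui, else bᵢⱼ.
Initial tableau (one row per fragment):
  row 1: a1 b12 a3 a4 b15 b16 b17
  row 2: b21 a2 b23 a4 a5 b26 a7
  row 3: a1 b32 b33 a4 a5 a6 b37
  row 4: a1 a2 b43 b44 b45 a6 a7
Rows 3 and 4 agree on A, F; apply A, F→B, D and equate their B, D entries.
No row becomes fully distinguished — the join is lossy.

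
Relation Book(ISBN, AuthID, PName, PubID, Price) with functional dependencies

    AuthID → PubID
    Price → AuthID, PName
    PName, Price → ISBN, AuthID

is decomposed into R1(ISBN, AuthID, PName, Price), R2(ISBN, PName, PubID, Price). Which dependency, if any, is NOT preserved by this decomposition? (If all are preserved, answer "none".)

Check AuthID → PubID: no single fragment contains all of {AuthID, PubID}, and the restricted closure of {AuthID} across the fragments never reaches {PubID}.
Price → AuthID, PName is preserved.
PName, Price → ISBN, AuthID is preserved.

AuthID → PubID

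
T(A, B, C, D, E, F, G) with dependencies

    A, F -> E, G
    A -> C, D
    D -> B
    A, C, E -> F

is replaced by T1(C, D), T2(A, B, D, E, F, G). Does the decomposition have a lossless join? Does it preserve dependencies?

Lossless test: (D)⁺ = {B, D}, which is a superkey of neither fragment — lossy.
Dependency preservation: the restricted closure of {A} across the fragments never reaches {C, D}, so A → C, D cannot be enforced without a join — not preserved.

lossy and not dependency-preserving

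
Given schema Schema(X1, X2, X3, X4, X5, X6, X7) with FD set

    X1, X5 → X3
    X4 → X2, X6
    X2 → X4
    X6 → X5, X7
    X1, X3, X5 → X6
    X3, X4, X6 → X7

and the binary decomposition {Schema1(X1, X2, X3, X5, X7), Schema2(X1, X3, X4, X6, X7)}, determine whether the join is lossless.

Common attributes: Schema1 ∩ Schema2 = {X1, X3, X7}.
No dependency enlarges {X1, X3, X7}, so (X1, X3, X7)⁺ = {X1, X3, X7}.
The closure contains neither all of Schema1 = {X1, X2, X3, X5, X7} nor all of Schema2 = {X1, X3, X4, X6, X7}, so the common attributes are not a superkey of either fragment. The join is lossy.

No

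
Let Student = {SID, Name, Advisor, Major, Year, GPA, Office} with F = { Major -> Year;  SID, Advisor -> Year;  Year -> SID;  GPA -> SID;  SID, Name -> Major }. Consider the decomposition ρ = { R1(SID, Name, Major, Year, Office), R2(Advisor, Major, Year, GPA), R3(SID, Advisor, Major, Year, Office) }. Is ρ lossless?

Chase test. Columns are SID, Name, Advisor, Major, Year, GPA, Office; row i has aⱼ where attribute j ∈ Ri, else bᵢⱼ.
Initial tableau (one row per fragment):
  row 1: a1 a2 b13 a4 a5 b16 a7
  row 2: b21 b22 a3 a4 a5 a6 b27
  row 3: a1 b32 a3 a4 a5 b36 a7
Rows 1 and 2 agree on Year; apply Year→SID and equate their SID entries.
No row becomes fully distinguished — the join is lossy.

No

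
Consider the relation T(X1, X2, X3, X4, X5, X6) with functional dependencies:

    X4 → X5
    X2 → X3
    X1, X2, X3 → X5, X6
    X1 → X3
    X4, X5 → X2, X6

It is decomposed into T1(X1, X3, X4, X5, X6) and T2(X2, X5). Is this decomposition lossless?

Common attributes: T1 ∩ T2 = {X5}.
No dependency enlarges {X5}, so (X5)⁺ = {X5}.
The closure contains neither all of T1 = {X1, X3, X4, X5, X6} nor all of T2 = {X2, X5}, so the common attributes are not a superkey of either fragment. The join is lossy.

No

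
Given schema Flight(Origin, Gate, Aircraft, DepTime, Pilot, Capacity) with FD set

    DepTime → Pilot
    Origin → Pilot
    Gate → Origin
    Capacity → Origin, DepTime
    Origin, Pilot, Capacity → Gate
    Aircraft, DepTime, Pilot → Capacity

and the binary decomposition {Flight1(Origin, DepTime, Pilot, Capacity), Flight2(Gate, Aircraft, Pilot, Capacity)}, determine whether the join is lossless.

Yes

Common attributes: Flight1 ∩ Flight2 = {Pilot, Capacity}.
Closure of {Pilot, Capacity}: Capacity → Origin, DepTime applies, adding Origin, DepTime; Origin, Pilot, Capacity → Gate applies, adding Gate. So (Pilot, Capacity)⁺ = {Origin, Gate, DepTime, Pilot, Capacity}.
This closure contains every attribute of Flight1, so Flight1 ∩ Flight2 → Flight1. The join is lossless.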